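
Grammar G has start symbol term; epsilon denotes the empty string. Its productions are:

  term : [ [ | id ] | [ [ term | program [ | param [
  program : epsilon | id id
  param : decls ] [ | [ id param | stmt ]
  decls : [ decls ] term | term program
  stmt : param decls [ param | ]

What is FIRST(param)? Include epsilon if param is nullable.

{ [, ], id }

From param : decls ] [: add FIRST(decls) = { [, ], id }.
param : [ id param contributes {[}.
From param : stmt ]: add FIRST(stmt) = { [, ], id }.
Union: FIRST(param) = { [, ], id }.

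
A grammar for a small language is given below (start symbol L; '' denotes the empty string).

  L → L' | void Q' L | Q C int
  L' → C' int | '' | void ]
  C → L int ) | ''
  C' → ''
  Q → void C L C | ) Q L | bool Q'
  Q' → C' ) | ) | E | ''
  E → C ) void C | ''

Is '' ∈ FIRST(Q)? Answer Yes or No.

Nullable nonterminals: C, C', E, L, L', Q'.
No production of Q has an RHS whose symbols are all nullable, so Q is not nullable.

No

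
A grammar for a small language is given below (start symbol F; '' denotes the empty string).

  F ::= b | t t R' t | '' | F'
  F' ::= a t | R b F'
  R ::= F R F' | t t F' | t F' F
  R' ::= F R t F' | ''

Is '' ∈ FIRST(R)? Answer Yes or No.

No

Nullable nonterminals: F, R'.
No production of R has an RHS whose symbols are all nullable, so R is not nullable.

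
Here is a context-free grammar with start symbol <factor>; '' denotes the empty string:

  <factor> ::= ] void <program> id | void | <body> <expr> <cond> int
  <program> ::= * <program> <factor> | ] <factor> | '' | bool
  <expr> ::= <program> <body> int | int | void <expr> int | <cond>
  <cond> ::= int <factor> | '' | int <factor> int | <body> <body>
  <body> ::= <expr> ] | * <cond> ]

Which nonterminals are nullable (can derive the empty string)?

{ <cond>, <expr>, <program> }

Directly nullable (have an ''-production): <program>, <cond>.
<expr> ::= <cond> with every symbol nullable, so <expr> is nullable.
No other nonterminal has a production whose RHS symbols are all nullable.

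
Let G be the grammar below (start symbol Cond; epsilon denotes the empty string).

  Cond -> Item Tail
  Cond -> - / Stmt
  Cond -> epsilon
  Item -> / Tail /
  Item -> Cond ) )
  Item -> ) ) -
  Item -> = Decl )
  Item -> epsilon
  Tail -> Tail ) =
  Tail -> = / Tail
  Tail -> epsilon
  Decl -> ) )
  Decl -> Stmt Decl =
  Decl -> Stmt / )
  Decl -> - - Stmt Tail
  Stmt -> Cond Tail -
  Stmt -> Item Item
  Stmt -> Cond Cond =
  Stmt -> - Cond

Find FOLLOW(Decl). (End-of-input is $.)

In Item -> = Decl ): add FIRST()) = { ) }.
In Decl -> Stmt Decl =: add FIRST(=) = { = }.
Union: FOLLOW(Decl) = { ), = }.

{ ), = }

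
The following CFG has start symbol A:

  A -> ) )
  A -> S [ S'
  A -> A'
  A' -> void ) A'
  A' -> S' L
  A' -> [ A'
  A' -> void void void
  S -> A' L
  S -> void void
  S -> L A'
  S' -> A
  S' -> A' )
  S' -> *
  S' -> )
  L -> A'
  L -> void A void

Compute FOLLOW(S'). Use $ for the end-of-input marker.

In A -> S [ S': S' is at the end, add FOLLOW(A) = { $, ), *, [, void }.
In A' -> S' L: add FIRST(L) = { ), *, [, void }.
Union: FOLLOW(S') = { $, ), *, [, void }.

{ $, ), *, [, void }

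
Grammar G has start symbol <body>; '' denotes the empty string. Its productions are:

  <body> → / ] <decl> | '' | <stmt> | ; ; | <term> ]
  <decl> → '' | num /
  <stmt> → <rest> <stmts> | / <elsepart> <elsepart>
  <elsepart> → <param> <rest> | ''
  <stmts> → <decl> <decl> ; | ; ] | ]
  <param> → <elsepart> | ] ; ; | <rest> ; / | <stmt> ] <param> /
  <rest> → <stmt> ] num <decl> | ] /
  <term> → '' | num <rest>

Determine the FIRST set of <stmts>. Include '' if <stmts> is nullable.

From <stmts> → <decl> <decl> ;: <decl>, <decl> nullable, take FIRST(<decl>) ∪ FIRST(<decl>) ∪ {;} = { ;, num }.
<stmts> → ; ] contributes {;}.
<stmts> → ] contributes {]}.
Union: FIRST(<stmts>) = { ;, ], num }.

{ ;, ], num }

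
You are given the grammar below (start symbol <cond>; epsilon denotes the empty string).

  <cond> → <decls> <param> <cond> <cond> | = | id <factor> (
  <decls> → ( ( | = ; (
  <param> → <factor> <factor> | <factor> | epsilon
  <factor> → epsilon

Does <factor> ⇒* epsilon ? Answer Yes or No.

Yes

<factor> has an epsilon-production, so <factor> ⇒ epsilon.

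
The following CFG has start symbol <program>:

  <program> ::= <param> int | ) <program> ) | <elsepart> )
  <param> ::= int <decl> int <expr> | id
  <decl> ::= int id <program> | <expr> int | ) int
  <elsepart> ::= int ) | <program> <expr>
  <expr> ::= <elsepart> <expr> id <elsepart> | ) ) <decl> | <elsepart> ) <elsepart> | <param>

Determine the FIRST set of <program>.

From <program> ::= <param> int: add FIRST(<param>) = { id, int }.
<program> ::= ) <program> ) contributes {)}.
From <program> ::= <elsepart> ): add FIRST(<elsepart>) = { ), id, int }.
Union: FIRST(<program>) = { ), id, int }.

{ ), id, int }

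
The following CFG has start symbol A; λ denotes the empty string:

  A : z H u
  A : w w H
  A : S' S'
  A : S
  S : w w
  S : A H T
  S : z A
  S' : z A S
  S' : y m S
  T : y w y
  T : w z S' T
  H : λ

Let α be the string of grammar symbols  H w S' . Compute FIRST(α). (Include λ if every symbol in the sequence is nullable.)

{ w }

Add FIRST(H)\{λ} = {  }; H is nullable, continue.
w is a terminal; add {w} and stop.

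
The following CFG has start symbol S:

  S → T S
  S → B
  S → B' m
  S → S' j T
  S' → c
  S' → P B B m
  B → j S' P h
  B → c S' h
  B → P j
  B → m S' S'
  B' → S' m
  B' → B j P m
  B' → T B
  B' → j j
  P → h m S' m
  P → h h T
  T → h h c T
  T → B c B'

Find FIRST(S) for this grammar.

{ c, h, j, m }

From S → T S: add FIRST(T) = { c, h, j, m }.
From S → B: add FIRST(B) = { c, h, j, m }.
From S → B' m: add FIRST(B') = { c, h, j, m }.
From S → S' j T: add FIRST(S') = { c, h }.
Union: FIRST(S) = { c, h, j, m }.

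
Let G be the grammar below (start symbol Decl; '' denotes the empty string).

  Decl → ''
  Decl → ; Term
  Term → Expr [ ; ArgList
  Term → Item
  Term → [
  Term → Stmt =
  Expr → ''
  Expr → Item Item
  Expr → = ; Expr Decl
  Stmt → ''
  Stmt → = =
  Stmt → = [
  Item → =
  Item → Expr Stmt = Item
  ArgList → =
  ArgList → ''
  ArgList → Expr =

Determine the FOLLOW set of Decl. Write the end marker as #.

Decl is the start symbol, so # ∈ FOLLOW(Decl).
In Expr → = ; Expr Decl: Decl is at the end, add FOLLOW(Expr) = { ;, =, [ }.
Union: FOLLOW(Decl) = { #, ;, =, [ }.

{ #, ;, =, [ }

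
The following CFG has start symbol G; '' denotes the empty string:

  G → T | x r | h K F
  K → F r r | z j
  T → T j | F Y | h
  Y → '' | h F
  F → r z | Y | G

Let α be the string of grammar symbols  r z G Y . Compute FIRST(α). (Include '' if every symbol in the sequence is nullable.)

r is a terminal; add {r} and stop.

{ r }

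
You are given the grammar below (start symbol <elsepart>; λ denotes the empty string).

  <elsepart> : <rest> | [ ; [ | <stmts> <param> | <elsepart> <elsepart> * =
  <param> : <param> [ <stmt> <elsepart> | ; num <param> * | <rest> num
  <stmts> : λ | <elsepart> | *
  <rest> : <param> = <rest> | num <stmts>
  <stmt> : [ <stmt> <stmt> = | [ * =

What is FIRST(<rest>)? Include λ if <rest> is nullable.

From <rest> : <param> = <rest>: add FIRST(<param>) = { ;, num }.
<rest> : num <stmts> contributes {num}.
Union: FIRST(<rest>) = { ;, num }.

{ ;, num }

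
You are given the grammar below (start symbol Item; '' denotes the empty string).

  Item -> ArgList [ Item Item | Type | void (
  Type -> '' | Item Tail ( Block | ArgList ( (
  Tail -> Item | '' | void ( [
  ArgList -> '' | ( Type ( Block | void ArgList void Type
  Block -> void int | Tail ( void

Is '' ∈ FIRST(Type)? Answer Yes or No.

Yes

Type has an ''-production, so Type ⇒ ''.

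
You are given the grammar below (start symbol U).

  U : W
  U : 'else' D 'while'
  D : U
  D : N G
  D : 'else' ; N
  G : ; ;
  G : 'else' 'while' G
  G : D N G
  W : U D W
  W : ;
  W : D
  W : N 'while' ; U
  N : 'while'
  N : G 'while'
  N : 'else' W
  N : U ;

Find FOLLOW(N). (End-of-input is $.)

In D : N G: add FIRST(G) = { 'else', 'while', ; }.
In D : 'else' ; N: N is at the end, add FOLLOW(D) = { $, 'else', 'while', ; }.
In G : D N G: add FIRST(G) = { 'else', 'while', ; }.
In W : N 'while' ; U: add FIRST('while' ; U) = { 'while' }.
Union: FOLLOW(N) = { $, 'else', 'while', ; }.

{ $, 'else', 'while', ; }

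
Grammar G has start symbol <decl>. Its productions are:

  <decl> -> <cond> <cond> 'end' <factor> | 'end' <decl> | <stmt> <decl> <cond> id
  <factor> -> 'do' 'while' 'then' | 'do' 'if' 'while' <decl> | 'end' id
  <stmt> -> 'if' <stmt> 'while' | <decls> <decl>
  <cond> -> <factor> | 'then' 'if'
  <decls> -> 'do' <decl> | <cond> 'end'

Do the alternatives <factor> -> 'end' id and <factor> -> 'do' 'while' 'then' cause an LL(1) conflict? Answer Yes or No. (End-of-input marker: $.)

No

FIRST('end' id) = { 'end' } and FIRST('do' 'while' 'then') = { 'do' }.
The FIRST sets are disjoint and neither alternative is nullable — no conflict.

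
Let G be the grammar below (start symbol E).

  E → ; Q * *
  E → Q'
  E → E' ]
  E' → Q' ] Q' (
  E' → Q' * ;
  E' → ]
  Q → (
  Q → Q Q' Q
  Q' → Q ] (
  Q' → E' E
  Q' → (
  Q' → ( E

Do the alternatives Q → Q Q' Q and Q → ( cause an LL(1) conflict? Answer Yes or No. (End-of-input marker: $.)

Yes

FIRST(Q Q' Q) = { ( } and FIRST(() = { ( }.
Both contain (, so the two alternatives are not disjoint — LL(1) conflict.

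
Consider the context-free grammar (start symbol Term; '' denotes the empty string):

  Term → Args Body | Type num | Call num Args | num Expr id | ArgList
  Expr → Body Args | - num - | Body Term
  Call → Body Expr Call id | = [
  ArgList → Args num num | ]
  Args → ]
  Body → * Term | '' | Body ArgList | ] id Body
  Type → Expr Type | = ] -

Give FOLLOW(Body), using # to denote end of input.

In Term → Args Body: Body is at the end, add FOLLOW(Term) = { #, *, -, =, ], id, num }.
In Expr → Body Args: add FIRST(Args) = { ] }.
In Expr → Body Term: add FIRST(Term) = { *, -, =, ], num }.
In Call → Body Expr Call id: add FIRST(Expr Call id) = { *, -, =, ], num }.
In Body → Body ArgList: add FIRST(ArgList) = { ] }.
In Body → ] id Body: Body is at the end, add FOLLOW(Body) = { #, *, -, =, ], id, num }.
Union: FOLLOW(Body) = { #, *, -, =, ], id, num }.

{ #, *, -, =, ], id, num }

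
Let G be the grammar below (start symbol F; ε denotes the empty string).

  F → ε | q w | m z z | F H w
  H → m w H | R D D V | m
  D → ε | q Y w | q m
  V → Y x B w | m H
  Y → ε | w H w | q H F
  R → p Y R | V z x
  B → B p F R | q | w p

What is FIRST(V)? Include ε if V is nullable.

{ m, q, w, x }

From V → Y x B w: Y nullable, take FIRST(Y) ∪ {x} = { q, w, x }.
V → m H contributes {m}.
Union: FIRST(V) = { m, q, w, x }.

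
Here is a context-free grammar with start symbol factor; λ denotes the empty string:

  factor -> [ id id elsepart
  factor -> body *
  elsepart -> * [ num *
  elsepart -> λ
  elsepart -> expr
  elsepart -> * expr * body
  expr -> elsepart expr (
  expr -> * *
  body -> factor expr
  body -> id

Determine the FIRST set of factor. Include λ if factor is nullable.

{ [, id }

factor -> [ id id elsepart contributes {[}.
From factor -> body *: add FIRST(body) = { [, id }.
Union: FIRST(factor) = { [, id }.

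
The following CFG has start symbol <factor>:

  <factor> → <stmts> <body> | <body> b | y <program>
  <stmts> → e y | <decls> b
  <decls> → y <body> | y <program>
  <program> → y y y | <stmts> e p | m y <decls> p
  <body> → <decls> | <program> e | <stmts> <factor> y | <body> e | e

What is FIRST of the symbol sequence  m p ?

m is a terminal; add {m} and stop.

{ m }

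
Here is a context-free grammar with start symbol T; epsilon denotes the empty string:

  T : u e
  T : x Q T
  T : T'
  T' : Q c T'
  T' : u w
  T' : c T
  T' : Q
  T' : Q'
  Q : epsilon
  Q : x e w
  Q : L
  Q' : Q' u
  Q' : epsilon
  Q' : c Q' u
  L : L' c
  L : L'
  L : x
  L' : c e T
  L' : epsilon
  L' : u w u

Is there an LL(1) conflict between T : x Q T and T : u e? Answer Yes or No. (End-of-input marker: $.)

No

FIRST(x Q T) = { x } and FIRST(u e) = { u }.
The FIRST sets are disjoint and neither alternative is nullable — no conflict.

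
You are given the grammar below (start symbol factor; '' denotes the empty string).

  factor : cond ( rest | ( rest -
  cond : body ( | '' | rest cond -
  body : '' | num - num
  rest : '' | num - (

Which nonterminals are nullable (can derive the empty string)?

Directly nullable (have an ''-production): cond, body, rest.
No other nonterminal has a production whose RHS symbols are all nullable.

{ body, cond, rest }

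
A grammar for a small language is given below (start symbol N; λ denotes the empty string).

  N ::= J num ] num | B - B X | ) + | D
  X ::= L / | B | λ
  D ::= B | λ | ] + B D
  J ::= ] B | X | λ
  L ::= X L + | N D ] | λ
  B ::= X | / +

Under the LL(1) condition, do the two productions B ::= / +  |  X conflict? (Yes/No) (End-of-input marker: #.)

Yes

FIRST(/ +) = { / } and FIRST(X) = { ), +, -, /, ], num, λ }.
Both contain /, so the two alternatives are not disjoint — LL(1) conflict.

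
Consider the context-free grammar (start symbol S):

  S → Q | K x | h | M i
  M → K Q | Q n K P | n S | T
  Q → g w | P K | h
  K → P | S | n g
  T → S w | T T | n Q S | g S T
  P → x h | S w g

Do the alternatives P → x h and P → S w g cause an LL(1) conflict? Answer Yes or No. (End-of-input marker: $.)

FIRST(x h) = { x } and FIRST(S w g) = { g, h, n, x }.
Both contain x, so the two alternatives are not disjoint — LL(1) conflict.

Yes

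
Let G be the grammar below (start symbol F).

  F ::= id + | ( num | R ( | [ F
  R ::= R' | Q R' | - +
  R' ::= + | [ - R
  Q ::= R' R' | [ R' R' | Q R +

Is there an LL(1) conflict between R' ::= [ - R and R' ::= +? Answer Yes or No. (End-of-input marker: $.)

FIRST([ - R) = { [ } and FIRST(+) = { + }.
The FIRST sets are disjoint and neither alternative is nullable — no conflict.

No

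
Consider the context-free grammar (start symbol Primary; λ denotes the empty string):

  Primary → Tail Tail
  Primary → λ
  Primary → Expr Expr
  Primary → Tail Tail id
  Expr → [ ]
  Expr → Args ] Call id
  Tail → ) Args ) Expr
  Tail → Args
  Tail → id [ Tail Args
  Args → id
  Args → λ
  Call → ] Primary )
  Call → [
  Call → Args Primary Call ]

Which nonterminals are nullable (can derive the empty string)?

{ Args, Primary, Tail }

Directly nullable (have an λ-production): Primary, Args.
Tail → Args with every symbol nullable, so Tail is nullable.
No other nonterminal has a production whose RHS symbols are all nullable.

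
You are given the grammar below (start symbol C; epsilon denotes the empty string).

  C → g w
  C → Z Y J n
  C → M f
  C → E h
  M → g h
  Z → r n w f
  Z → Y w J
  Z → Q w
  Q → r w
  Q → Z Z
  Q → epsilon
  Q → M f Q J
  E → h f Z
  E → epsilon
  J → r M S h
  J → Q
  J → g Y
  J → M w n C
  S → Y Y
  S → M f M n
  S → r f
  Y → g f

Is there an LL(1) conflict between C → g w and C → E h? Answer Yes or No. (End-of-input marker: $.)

FIRST(g w) = { g } and FIRST(E h) = { h }.
The FIRST sets are disjoint and neither alternative is nullable — no conflict.

No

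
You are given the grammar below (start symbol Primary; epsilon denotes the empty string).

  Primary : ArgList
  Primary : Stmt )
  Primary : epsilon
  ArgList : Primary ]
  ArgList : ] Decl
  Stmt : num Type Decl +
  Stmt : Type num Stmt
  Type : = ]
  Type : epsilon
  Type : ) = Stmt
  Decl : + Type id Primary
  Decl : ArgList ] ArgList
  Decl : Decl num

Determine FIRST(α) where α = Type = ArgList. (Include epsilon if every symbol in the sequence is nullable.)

Add FIRST(Type)\{epsilon} = { ), = }; Type is nullable, continue.
= is a terminal; add {=} and stop.

{ ), = }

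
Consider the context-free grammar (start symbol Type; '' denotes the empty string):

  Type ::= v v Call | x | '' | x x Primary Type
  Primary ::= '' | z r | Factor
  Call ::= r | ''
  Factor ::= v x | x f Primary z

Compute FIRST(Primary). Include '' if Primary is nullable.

Primary ::= '' contributes ''.
Primary ::= z r contributes {z}.
From Primary ::= Factor: add FIRST(Factor) = { v, x }.
Union: FIRST(Primary) = { v, x, z, '' }.

{ v, x, z, '' }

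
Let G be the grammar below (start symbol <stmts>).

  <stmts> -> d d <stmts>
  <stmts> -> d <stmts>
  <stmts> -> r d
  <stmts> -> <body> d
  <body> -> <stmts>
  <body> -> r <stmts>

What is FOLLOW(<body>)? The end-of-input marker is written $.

{ d }

In <stmts> -> <body> d: add FIRST(d) = { d }.
Union: FOLLOW(<body>) = { d }.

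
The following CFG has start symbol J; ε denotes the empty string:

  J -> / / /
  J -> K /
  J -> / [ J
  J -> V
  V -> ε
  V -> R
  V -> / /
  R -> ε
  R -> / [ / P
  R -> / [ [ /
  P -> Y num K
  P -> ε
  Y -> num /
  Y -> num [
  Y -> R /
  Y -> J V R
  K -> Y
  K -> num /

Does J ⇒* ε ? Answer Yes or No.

Yes

J -> V and each of V is nullable, so J ⇒* ε.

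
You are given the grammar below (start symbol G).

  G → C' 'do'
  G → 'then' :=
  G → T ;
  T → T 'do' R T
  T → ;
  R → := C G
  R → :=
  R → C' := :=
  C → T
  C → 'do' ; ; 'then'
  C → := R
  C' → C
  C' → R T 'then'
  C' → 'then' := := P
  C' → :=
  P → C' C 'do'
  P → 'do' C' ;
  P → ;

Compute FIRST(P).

From P → C' C 'do': add FIRST(C') = { 'do', 'then', :=, ; }.
P → 'do' C' ; contributes {'do'}.
P → ; contributes {;}.
Union: FIRST(P) = { 'do', 'then', :=, ; }.

{ 'do', 'then', :=, ; }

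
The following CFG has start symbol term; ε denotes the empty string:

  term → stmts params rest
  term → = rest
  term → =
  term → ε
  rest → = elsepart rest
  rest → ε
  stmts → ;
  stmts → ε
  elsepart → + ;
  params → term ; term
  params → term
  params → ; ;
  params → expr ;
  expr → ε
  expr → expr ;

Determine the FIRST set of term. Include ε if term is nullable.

{ ;, =, ε }

From term → stmts params rest: stmts, params, rest nullable, take FIRST(stmts) ∪ FIRST(params) ∪ FIRST(rest) = { ;, = }; also ε since the whole RHS is nullable.
term → = rest contributes {=}.
term → = contributes {=}.
term → ε contributes ε.
Union: FIRST(term) = { ;, =, ε }.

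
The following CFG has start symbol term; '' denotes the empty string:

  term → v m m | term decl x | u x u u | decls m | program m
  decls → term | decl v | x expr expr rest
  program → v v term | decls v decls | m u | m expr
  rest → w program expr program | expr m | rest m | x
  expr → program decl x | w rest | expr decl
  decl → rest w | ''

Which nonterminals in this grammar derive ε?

{ decl }

Directly nullable (have an ''-production): decl.
No other nonterminal has a production whose RHS symbols are all nullable.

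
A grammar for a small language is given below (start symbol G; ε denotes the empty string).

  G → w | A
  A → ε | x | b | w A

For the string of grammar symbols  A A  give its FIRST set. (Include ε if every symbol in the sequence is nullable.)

{ b, w, x, ε }

Add FIRST(A)\{ε} = { b, w, x }; A is nullable, continue.
Add FIRST(A)\{ε} = { b, w, x }; A is nullable, continue.
Every symbol is nullable, so include ε.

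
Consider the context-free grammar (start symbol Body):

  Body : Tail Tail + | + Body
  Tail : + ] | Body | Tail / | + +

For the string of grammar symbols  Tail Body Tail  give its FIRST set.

Add FIRST(Tail) = { + }; Tail is not nullable, stop.

{ + }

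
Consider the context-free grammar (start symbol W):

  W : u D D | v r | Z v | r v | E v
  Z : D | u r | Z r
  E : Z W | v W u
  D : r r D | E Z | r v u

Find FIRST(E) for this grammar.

From E : Z W: add FIRST(Z) = { r, u, v }.
E : v W u contributes {v}.
Union: FIRST(E) = { r, u, v }.

{ r, u, v }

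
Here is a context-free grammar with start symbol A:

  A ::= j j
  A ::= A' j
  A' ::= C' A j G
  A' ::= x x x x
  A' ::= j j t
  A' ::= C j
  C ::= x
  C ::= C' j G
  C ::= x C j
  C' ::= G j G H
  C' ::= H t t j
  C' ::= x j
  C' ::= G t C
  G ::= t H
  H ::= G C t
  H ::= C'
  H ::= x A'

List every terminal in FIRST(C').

From C' ::= G j G H: add FIRST(G) = { t }.
From C' ::= H t t j: add FIRST(H) = { t, x }.
C' ::= x j contributes {x}.
From C' ::= G t C: add FIRST(G) = { t }.
Union: FIRST(C') = { t, x }.

{ t, x }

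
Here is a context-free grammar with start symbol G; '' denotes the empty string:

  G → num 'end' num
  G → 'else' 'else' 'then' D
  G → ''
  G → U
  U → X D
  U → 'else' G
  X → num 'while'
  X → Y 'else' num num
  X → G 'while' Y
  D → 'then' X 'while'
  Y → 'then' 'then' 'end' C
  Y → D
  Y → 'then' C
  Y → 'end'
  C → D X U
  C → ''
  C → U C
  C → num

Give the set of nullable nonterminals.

{ C, G }

Directly nullable (have an ''-production): G, C.
No other nonterminal has a production whose RHS symbols are all nullable.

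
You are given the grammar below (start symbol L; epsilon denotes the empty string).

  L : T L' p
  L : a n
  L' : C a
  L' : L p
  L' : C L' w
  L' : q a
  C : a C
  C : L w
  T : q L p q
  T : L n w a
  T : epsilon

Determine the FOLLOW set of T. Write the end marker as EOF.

{ a, q }

In L : T L' p: add FIRST(L' p) = { a, q }.
Union: FOLLOW(T) = { a, q }.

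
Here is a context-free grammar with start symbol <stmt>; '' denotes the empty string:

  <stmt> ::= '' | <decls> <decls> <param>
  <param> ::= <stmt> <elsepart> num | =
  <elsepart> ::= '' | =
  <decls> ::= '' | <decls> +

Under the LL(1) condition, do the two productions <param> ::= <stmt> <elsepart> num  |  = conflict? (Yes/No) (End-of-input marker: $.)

Yes

FIRST(<stmt> <elsepart> num) = { +, =, num } and FIRST(=) = { = }.
Both contain =, so the two alternatives are not disjoint — LL(1) conflict.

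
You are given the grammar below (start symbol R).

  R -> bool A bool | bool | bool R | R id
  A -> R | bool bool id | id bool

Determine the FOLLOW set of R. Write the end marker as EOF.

R is the start symbol, so EOF ∈ FOLLOW(R).
In R -> bool R: R is at the end, add FOLLOW(R) = { EOF, bool, id }.
In R -> R id: add FIRST(id) = { id }.
In A -> R: R is at the end, add FOLLOW(A) = { bool }.
Union: FOLLOW(R) = { EOF, bool, id }.

{ EOF, bool, id }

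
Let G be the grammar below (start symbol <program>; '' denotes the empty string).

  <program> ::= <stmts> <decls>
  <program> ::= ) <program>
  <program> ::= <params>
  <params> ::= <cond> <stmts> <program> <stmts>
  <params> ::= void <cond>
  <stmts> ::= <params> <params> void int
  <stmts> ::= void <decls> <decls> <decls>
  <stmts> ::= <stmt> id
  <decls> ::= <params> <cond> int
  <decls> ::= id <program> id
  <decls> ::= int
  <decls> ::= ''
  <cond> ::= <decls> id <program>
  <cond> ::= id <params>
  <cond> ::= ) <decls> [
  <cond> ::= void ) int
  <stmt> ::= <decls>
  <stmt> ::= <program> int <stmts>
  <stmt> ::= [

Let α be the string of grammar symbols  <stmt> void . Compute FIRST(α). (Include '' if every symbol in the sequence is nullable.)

{ ), [, id, int, void }

Add FIRST(<stmt>)\{''} = { ), [, id, int, void }; <stmt> is nullable, continue.
void is a terminal; add {void} and stop.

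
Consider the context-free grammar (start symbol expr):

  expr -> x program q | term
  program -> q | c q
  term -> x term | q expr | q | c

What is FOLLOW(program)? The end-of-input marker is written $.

In expr -> x program q: add FIRST(q) = { q }.
Union: FOLLOW(program) = { q }.

{ q }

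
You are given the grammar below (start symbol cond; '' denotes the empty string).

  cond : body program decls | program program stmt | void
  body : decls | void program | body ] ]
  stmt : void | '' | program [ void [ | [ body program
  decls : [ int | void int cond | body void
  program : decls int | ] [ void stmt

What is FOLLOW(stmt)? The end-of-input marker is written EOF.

In cond : program program stmt: stmt is at the end, add FOLLOW(cond) = { EOF, [, ], int, void }.
In program : ] [ void stmt: stmt is at the end, add FOLLOW(program) = { EOF, [, ], int, void }.
Union: FOLLOW(stmt) = { EOF, [, ], int, void }.

{ EOF, [, ], int, void }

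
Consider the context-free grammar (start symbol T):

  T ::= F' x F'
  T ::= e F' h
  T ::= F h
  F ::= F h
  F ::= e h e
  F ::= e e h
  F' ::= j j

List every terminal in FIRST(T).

From T ::= F' x F': add FIRST(F') = { j }.
T ::= e F' h contributes {e}.
From T ::= F h: add FIRST(F) = { e }.
Union: FIRST(T) = { e, j }.

{ e, j }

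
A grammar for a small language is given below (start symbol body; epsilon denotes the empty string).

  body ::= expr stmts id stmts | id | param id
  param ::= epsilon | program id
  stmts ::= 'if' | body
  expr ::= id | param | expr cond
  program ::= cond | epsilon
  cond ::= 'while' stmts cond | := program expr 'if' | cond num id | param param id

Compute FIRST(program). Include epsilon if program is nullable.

From program ::= cond: add FIRST(cond) = { 'while', :=, id }.
program ::= epsilon contributes epsilon.
Union: FIRST(program) = { 'while', :=, id, epsilon }.

{ 'while', :=, id, epsilon }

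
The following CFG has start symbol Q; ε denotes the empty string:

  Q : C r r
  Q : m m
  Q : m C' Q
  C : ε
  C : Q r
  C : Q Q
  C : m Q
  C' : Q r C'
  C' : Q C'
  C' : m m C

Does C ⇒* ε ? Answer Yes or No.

C has an ε-production, so C ⇒ ε.

Yes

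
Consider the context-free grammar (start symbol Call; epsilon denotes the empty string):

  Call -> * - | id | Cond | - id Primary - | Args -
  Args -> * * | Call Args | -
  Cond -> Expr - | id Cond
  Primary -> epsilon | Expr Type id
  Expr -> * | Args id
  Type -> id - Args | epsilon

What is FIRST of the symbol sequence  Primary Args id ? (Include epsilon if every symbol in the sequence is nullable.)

{ *, -, id }

Add FIRST(Primary)\{epsilon} = { *, -, id }; Primary is nullable, continue.
Add FIRST(Args) = { *, -, id }; Args is not nullable, stop.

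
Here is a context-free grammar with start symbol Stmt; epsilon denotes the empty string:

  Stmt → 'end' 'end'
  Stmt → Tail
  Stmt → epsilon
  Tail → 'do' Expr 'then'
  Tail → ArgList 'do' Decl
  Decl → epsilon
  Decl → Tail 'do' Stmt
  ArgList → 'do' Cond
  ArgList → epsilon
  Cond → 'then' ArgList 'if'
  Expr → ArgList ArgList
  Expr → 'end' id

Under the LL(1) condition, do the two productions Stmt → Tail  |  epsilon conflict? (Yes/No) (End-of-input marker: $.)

FIRST(Tail) = { 'do' } and FIRST(epsilon) = { epsilon }.
The second alternative is nullable and FOLLOW(Stmt) = { $, 'do' } shares 'do' with FIRST of the first — conflict.

Yes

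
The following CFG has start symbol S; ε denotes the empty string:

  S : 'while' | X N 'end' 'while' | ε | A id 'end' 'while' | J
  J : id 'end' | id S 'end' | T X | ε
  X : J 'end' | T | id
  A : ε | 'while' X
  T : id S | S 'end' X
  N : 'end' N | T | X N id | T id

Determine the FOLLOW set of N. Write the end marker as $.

In S : X N 'end' 'while': add FIRST('end' 'while') = { 'end' }.
In N : 'end' N: N is at the end, add FOLLOW(N) = { 'end', id }.
In N : X N id: add FIRST(id) = { id }.
Union: FOLLOW(N) = { 'end', id }.

{ 'end', id }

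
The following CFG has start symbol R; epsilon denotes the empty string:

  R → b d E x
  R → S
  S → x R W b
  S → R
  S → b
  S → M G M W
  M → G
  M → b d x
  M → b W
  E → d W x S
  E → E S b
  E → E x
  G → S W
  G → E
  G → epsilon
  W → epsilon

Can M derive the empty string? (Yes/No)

M → G and each of G is nullable, so M ⇒* epsilon.

Yes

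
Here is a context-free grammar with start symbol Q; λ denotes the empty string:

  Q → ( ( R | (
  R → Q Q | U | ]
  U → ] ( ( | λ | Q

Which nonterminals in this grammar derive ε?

Directly nullable (have an λ-production): U.
R → U with every symbol nullable, so R is nullable.
No other nonterminal has a production whose RHS symbols are all nullable.

{ R, U }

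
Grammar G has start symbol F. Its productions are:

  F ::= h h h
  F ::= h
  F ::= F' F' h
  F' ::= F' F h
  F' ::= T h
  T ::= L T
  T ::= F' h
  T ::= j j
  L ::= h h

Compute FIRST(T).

{ h, j }

From T ::= L T: add FIRST(L) = { h }.
From T ::= F' h: add FIRST(F') = { h, j }.
T ::= j j contributes {j}.
Union: FIRST(T) = { h, j }.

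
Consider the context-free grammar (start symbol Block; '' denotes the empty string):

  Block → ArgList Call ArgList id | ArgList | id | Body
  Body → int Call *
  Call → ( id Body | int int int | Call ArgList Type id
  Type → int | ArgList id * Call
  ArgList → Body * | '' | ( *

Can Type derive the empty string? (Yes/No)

Nullable nonterminals: ArgList, Block.
No production of Type has an RHS whose symbols are all nullable, so Type is not nullable.

No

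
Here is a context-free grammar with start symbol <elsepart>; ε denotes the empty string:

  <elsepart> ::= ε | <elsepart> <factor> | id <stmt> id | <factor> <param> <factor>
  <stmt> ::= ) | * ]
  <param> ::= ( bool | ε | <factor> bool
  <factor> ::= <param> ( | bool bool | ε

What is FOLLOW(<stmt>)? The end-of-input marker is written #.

{ id }

In <elsepart> ::= id <stmt> id: add FIRST(id) = { id }.
Union: FOLLOW(<stmt>) = { id }.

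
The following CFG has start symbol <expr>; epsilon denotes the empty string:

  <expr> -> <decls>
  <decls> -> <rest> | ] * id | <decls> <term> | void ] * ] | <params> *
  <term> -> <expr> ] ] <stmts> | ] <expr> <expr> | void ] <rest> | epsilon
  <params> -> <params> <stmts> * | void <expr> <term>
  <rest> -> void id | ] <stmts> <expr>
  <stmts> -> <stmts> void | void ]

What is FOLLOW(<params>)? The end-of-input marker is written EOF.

{ *, void }

In <decls> -> <params> *: add FIRST(*) = { * }.
In <params> -> <params> <stmts> *: add FIRST(<stmts> *) = { void }.
Union: FOLLOW(<params>) = { *, void }.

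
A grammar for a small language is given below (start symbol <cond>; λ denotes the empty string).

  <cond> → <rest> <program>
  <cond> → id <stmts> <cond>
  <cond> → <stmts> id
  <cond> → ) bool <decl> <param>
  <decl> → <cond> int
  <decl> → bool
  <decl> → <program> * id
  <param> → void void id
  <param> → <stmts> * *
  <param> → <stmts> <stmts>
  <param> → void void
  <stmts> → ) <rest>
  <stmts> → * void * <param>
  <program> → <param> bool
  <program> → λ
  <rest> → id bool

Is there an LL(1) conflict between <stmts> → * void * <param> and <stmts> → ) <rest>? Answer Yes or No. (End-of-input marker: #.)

FIRST(* void * <param>) = { * } and FIRST() <rest>) = { ) }.
The FIRST sets are disjoint and neither alternative is nullable — no conflict.

No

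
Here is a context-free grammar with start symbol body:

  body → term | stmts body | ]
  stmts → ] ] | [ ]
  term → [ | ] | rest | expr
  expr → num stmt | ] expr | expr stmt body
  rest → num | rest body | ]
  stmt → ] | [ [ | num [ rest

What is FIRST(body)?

From body → term: add FIRST(term) = { [, ], num }.
From body → stmts body: add FIRST(stmts) = { [, ] }.
body → ] contributes {]}.
Union: FIRST(body) = { [, ], num }.

{ [, ], num }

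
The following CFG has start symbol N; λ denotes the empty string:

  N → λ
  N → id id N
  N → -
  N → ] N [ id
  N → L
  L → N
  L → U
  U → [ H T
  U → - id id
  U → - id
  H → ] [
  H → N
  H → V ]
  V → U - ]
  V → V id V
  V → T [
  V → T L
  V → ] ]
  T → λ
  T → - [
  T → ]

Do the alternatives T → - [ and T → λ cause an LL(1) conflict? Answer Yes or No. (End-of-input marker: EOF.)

Yes

FIRST(- [) = { - } and FIRST(λ) = { λ }.
The second alternative is nullable and FOLLOW(T) = { EOF, -, [, ], id } shares - with FIRST of the first — conflict.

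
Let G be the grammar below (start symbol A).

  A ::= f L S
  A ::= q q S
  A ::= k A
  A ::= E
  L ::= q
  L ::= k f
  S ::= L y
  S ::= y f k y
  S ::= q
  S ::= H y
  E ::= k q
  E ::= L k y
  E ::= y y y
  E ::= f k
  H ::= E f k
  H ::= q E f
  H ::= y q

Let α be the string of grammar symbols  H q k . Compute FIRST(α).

Add FIRST(H) = { f, k, q, y }; H is not nullable, stop.

{ f, k, q, y }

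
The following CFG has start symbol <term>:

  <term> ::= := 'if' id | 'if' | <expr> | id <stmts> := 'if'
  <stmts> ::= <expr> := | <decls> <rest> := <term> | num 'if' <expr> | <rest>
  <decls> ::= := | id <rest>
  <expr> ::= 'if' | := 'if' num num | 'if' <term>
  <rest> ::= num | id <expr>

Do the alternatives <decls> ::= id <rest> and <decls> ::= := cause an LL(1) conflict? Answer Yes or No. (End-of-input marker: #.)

No

FIRST(id <rest>) = { id } and FIRST(:=) = { := }.
The FIRST sets are disjoint and neither alternative is nullable — no conflict.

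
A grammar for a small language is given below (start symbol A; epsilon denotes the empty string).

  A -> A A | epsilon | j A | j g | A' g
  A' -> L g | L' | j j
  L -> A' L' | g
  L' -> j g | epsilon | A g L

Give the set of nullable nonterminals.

{ A, A', L, L' }

Directly nullable (have an epsilon-production): A, L'.
L -> A' L' with every symbol nullable, so L is nullable.
A' -> L' with every symbol nullable, so A' is nullable.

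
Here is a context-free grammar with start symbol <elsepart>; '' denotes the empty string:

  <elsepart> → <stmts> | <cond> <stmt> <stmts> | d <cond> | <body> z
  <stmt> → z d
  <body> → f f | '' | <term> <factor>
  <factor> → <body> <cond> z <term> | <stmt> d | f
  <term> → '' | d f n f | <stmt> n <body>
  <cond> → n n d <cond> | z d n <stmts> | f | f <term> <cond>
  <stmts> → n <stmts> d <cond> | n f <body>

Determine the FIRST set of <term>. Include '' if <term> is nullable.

<term> → '' contributes ''.
<term> → d f n f contributes {d}.
From <term> → <stmt> n <body>: add FIRST(<stmt>) = { z }.
Union: FIRST(<term>) = { d, z, '' }.

{ d, z, '' }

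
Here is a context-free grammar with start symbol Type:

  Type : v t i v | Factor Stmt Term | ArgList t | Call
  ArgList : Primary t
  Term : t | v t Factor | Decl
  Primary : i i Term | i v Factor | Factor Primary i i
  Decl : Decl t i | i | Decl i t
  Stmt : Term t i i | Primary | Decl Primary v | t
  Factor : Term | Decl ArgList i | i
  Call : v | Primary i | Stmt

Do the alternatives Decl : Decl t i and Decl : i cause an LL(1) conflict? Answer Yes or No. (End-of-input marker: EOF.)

FIRST(Decl t i) = { i } and FIRST(i) = { i }.
Both contain i, so the two alternatives are not disjoint — LL(1) conflict.

Yes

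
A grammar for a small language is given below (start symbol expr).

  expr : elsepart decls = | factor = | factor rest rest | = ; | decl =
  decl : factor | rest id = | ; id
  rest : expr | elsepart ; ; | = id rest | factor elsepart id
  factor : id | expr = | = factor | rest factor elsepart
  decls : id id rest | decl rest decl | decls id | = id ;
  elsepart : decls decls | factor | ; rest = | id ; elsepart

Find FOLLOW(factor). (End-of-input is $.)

{ ;, =, id }

In expr : factor =: add FIRST(=) = { = }.
In expr : factor rest rest: add FIRST(rest rest) = { ;, =, id }.
In decl : factor: factor is at the end, add FOLLOW(decl) = { ;, =, id }.
In rest : factor elsepart id: add FIRST(elsepart id) = { ;, =, id }.
In factor : = factor: factor is at the end, add FOLLOW(factor) = { ;, =, id }.
In factor : rest factor elsepart: add FIRST(elsepart) = { ;, =, id }.
In elsepart : factor: factor is at the end, add FOLLOW(elsepart) = { ;, =, id }.
Union: FOLLOW(factor) = { ;, =, id }.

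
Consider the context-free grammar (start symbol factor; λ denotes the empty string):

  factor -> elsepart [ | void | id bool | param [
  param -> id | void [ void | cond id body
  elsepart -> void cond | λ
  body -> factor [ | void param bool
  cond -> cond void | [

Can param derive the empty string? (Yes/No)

Nullable nonterminals: elsepart.
No production of param has an RHS whose symbols are all nullable, so param is not nullable.

No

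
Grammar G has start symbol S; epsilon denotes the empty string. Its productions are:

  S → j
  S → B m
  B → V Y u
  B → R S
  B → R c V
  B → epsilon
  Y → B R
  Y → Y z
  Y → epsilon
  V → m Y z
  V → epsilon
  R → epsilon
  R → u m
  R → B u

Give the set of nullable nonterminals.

Directly nullable (have an epsilon-production): B, Y, V, R.
No other nonterminal has a production whose RHS symbols are all nullable.

{ B, R, V, Y }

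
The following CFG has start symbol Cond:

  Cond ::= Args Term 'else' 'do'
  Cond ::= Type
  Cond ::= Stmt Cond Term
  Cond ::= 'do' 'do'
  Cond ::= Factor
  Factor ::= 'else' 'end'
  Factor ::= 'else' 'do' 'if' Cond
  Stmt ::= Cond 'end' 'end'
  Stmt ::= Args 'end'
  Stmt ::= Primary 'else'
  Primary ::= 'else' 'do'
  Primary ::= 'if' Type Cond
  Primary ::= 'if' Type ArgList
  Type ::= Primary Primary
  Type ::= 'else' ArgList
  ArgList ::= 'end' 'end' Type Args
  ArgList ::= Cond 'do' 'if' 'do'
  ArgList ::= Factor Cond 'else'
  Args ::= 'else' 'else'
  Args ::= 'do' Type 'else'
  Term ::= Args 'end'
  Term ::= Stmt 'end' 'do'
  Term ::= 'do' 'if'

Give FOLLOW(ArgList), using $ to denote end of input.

In Primary ::= 'if' Type ArgList: ArgList is at the end, add FOLLOW(Primary) = { $, 'do', 'else', 'end', 'if' }.
In Type ::= 'else' ArgList: ArgList is at the end, add FOLLOW(Type) = { $, 'do', 'else', 'end', 'if' }.
Union: FOLLOW(ArgList) = { $, 'do', 'else', 'end', 'if' }.

{ $, 'do', 'else', 'end', 'if' }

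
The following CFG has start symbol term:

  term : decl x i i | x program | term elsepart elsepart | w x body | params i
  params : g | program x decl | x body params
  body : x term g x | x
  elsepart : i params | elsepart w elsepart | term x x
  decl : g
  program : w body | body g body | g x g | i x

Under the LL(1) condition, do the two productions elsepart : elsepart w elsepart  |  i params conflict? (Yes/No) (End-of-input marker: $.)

Yes

FIRST(elsepart w elsepart) = { g, i, w, x } and FIRST(i params) = { i }.
Both contain i, so the two alternatives are not disjoint — LL(1) conflict.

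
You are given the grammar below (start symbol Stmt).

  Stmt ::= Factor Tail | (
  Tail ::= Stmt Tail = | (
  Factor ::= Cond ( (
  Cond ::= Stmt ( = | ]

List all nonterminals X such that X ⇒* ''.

No nonterminal has an empty production or an RHS whose symbols are all nullable.

{ } (none)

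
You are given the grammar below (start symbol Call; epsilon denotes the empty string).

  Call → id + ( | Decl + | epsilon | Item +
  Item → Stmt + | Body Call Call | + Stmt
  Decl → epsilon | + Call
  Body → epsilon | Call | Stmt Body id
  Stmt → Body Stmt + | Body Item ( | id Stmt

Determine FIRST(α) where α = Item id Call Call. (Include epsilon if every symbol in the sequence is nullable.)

Add FIRST(Item)\{epsilon} = { (, +, id }; Item is nullable, continue.
id is a terminal; add {id} and stop.

{ (, +, id }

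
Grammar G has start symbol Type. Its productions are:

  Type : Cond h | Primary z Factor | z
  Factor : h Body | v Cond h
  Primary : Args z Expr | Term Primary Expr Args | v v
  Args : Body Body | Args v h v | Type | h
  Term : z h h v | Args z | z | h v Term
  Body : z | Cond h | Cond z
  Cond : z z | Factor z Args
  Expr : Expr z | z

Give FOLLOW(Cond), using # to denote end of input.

In Type : Cond h: add FIRST(h) = { h }.
In Factor : v Cond h: add FIRST(h) = { h }.
In Body : Cond h: add FIRST(h) = { h }.
In Body : Cond z: add FIRST(z) = { z }.
Union: FOLLOW(Cond) = { h, z }.

{ h, z }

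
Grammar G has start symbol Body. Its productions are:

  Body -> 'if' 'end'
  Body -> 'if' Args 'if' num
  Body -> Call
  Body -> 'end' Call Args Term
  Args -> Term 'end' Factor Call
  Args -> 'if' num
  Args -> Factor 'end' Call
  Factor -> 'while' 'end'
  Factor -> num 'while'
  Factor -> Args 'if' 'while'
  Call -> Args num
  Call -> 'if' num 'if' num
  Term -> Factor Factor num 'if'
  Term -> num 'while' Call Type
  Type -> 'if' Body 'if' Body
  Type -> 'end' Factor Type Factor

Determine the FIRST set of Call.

From Call -> Args num: add FIRST(Args) = { 'if', 'while', num }.
Call -> 'if' num 'if' num contributes {'if'}.
Union: FIRST(Call) = { 'if', 'while', num }.

{ 'if', 'while', num }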